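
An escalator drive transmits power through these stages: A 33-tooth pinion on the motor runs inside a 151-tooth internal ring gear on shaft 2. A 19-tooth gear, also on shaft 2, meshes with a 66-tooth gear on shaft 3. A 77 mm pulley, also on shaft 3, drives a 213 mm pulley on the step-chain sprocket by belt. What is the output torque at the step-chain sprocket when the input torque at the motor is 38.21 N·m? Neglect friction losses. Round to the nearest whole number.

Internal gear: ratio = 151/33 = 4.5758; torque at shaft 2 = 38.21 × 4.5758 = 174.84 N·m.
Gear mesh: ratio = 66/19 = 3.4737; torque at shaft 3 = 174.84 × 3.4737 = 607.34 N·m.
Belt: ratio = 213/77 = 2.7662; torque at the step-chain sprocket = 607.34 × 2.7662 = 1680 N·m.

1680 N·m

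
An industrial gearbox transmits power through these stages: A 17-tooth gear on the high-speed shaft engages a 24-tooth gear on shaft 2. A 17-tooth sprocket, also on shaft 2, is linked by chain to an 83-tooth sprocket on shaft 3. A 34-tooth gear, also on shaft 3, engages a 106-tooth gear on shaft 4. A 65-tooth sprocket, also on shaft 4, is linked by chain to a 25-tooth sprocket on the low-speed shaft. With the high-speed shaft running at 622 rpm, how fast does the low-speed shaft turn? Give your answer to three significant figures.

75.3 rpm

the high-speed shaft → shaft 2 (gear mesh, 24/17): 622 ÷ 1.4118 = 440.58 rpm
shaft 2 → shaft 3 (chain, 83/17): 440.58 ÷ 4.8824 = 90.24 rpm
shaft 3 → shaft 4 (gear mesh, 106/34): 90.24 ÷ 3.1176 = 28.945 rpm
shaft 4 → the low-speed shaft (chain, 25/65): 28.945 ÷ 0.38462 = 75.257 rpm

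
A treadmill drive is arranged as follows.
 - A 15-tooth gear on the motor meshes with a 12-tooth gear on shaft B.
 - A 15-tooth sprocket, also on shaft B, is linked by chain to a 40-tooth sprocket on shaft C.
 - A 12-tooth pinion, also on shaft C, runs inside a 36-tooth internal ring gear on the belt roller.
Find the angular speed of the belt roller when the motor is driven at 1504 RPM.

Gear mesh: ratio = 12/15 = 0.8, so shaft B turns at 1504 / 0.8 = 1880 RPM.
Chain: ratio = 40/15 = 2.6667, so shaft C turns at 1880 / 2.6667 = 705 RPM.
Internal gear: ratio = 36/12 = 3, so the belt roller turns at 705 / 3 = 235 RPM.

235 RPM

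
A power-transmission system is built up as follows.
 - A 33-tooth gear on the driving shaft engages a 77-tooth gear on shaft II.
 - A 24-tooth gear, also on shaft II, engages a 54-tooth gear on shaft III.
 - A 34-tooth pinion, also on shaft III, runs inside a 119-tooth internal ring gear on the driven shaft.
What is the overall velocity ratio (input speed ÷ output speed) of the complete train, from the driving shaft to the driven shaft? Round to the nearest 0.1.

18.4

Each stage contributes driven/driver: gear mesh 77/33 = 2.3333, gear mesh 54/24 = 2.25, internal gear 119/34 = 3.5.
Overall: 2.3333 × 2.25 × 3.5 = 18.375.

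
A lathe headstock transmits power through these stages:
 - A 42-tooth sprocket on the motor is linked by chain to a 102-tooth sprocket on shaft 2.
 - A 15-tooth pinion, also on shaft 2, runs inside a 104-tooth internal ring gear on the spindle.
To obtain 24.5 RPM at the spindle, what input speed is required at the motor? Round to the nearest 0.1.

Overall ratio R = 2.4286 × 6.9333 = 16.838.
Required input speed = output speed × R = 24.5 × 16.838 = 412.53 RPM.

412.5 RPM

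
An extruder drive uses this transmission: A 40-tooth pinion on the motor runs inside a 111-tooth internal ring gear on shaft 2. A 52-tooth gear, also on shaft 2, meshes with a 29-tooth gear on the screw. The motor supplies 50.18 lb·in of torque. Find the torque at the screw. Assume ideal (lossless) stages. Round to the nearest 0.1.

77.7 lb·in

After the internal gear (111/40): 50.18 × 2.775 = 139.25 lb·in
After the gear mesh (29/52): 139.25 × 0.55769 = 77.658 lb·in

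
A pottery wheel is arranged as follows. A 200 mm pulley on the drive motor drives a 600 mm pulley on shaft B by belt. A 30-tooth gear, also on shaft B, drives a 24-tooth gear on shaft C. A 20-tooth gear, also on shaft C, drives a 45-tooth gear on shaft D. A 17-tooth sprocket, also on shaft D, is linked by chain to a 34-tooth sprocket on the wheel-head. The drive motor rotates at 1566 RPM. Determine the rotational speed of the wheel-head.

Belt: ratio = 600/200 = 3, so shaft B turns at 1566 / 3 = 522 RPM.
Gear mesh: ratio = 24/30 = 0.8, so shaft C turns at 522 / 0.8 = 652.5 RPM.
Gear mesh: ratio = 45/20 = 2.25, so shaft D turns at 652.5 / 2.25 = 290 RPM.
Chain: ratio = 34/17 = 2, so the wheel-head turns at 290 / 2 = 145 RPM.

145 RPM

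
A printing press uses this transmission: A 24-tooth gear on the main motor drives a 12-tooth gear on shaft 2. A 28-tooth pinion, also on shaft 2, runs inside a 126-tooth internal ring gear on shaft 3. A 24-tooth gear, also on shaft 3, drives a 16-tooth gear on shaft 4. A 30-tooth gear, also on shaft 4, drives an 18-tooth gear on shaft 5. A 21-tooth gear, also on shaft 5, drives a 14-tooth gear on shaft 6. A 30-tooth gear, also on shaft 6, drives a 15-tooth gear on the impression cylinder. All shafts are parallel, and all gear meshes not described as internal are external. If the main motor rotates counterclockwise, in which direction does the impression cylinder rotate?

clockwise

the main motor → shaft 2: external mesh, 1 reversal → CW.
shaft 2 → shaft 3: internal mesh, same direction → CW.
shaft 3 → shaft 4: external mesh, 1 reversal → CCW.
shaft 4 → shaft 5: external mesh, 1 reversal → CW.
shaft 5 → shaft 6: external mesh, 1 reversal → CCW.
shaft 6 → the impression cylinder: external mesh, 1 reversal → CW.
5 reversals in total — an odd number — so the impression cylinder turns opposite to the main motor.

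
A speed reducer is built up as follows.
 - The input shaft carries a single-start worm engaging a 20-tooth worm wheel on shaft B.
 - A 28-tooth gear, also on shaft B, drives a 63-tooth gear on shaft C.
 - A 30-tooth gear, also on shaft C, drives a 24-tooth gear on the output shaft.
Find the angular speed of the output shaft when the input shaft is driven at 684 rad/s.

the input shaft → shaft B (worm, 20/1): 684 ÷ 20 = 34.2 rad/s
shaft B → shaft C (gear mesh, 63/28): 34.2 ÷ 2.25 = 15.2 rad/s
shaft C → the output shaft (gear mesh, 24/30): 15.2 ÷ 0.8 = 19 rad/s

19 rad/s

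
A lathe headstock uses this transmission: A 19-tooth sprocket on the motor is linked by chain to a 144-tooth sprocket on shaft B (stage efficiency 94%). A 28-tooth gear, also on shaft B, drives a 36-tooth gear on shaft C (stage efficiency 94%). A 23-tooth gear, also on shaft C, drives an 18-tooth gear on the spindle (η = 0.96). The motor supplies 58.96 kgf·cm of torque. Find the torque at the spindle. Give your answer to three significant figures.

381 kgf·cm

After the chain (144/19): 58.96 × 7.5789 × 0.94 = 420.04 kgf·cm
After the gear mesh (36/28): 420.04 × 1.2857 × 0.94 = 507.65 kgf·cm
After the gear mesh (18/23): 507.65 × 0.78261 × 0.96 = 381.4 kgf·cm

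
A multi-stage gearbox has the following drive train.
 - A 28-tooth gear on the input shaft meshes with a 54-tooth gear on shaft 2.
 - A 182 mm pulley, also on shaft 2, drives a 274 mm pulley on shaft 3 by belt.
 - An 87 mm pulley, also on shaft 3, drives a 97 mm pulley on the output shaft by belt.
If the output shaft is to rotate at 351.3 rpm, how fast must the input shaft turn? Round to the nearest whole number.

Overall ratio R = 1.9286 × 1.5055 × 1.1149 = 3.2372.
Required input speed = output speed × R = 351.3 × 3.2372 = 1137.2 rpm.

1137 rpm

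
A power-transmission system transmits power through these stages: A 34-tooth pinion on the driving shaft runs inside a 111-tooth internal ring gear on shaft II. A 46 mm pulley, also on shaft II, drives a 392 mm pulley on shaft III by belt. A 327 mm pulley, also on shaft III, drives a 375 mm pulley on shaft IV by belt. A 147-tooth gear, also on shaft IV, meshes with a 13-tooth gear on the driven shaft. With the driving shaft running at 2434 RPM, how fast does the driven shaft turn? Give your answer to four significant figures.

862.7 RPM

Internal gear: ratio = 111/34 = 3.2647, so shaft II turns at 2434 / 3.2647 = 745.55 RPM.
Belt: ratio = 392/46 = 8.5217, so shaft III turns at 745.55 / 8.5217 = 87.488 RPM.
Belt: ratio = 375/327 = 1.1468, so shaft IV turns at 87.488 / 1.1468 = 76.289 RPM.
Gear mesh: ratio = 13/147 = 0.088435, so the driven shaft turns at 76.289 / 0.088435 = 862.66 RPM.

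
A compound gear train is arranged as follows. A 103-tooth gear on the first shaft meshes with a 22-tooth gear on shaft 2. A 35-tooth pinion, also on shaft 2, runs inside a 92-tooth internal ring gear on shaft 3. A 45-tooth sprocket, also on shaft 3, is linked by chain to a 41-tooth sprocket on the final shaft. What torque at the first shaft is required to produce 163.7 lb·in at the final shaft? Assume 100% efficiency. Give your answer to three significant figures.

Overall ratio R = 0.21359 × 2.6286 × 0.91111 = 0.51154.
Input torque = output torque / R = 163.7 / 0.51154 = 320.02 lb·in.

320 lb·in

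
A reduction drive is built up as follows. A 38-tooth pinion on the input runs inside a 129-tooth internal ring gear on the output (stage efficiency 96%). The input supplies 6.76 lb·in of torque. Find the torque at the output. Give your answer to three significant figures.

22.0 lb·in

After the internal gear (129/38): 6.76 × 3.3947 × 0.96 = 22.03 lb·in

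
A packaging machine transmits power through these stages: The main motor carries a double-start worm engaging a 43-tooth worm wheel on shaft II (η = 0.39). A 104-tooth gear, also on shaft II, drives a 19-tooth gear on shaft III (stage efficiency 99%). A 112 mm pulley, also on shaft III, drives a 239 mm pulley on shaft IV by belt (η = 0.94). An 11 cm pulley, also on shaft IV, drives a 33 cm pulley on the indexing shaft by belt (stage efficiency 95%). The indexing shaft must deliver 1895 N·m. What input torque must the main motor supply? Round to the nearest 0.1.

218.6 N·m

Overall ratio R = 21.5 × 0.18269 × 2.1339 × 3 = 25.145; overall efficiency η = 0.39 × 0.99 × 0.94 × 0.95 = 0.3448.
Input torque = output torque / (R × η) = 1895 / (25.145 × 0.3448) = 218.57 N·m.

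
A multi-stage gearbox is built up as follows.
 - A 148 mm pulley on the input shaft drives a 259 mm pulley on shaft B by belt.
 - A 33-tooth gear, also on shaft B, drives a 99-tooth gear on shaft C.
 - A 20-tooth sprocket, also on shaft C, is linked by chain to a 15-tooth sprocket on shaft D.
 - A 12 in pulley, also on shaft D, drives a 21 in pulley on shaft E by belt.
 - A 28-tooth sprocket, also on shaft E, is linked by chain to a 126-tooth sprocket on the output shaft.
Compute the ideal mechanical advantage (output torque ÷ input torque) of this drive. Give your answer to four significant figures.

31.01

Each stage contributes driven/driver: belt 259/148 = 1.75, gear mesh 99/33 = 3, chain 15/20 = 0.75, belt 21/12 = 1.75, chain 126/28 = 4.5.
Overall: 1.75 × 3 × 0.75 × 1.75 × 4.5 = 31.008.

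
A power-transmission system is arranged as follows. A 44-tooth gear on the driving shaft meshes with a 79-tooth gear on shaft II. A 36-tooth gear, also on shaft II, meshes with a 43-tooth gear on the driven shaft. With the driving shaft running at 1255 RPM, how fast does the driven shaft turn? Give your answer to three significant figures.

gear mesh 79/44 = 1.7955 → 1255/1.7955 = 698.99 RPM
gear mesh 43/36 = 1.1944 → 698.99/1.1944 = 585.2 RPM

585 RPM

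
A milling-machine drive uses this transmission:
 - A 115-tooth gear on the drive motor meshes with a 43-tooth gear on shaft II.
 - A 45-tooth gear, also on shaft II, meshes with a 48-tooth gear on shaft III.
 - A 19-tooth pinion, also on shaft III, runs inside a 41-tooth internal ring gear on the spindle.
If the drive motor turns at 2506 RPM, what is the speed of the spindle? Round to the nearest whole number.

2912 RPM

Gear mesh: ratio = 43/115 = 0.37391, so shaft II turns at 2506 / 0.37391 = 6702.1 RPM.
Gear mesh: ratio = 48/45 = 1.0667, so shaft III turns at 6702.1 / 1.0667 = 6283.2 RPM.
Internal gear: ratio = 41/19 = 2.1579, so the spindle turns at 6283.2 / 2.1579 = 2911.7 RPM.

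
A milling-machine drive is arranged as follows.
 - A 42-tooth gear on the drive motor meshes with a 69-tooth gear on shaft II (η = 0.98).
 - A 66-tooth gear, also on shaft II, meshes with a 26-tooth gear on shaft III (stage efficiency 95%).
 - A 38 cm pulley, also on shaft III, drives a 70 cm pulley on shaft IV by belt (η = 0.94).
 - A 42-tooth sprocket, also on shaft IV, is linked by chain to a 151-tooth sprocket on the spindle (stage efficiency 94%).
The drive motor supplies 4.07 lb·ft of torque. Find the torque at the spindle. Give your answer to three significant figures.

gear mesh 69/42 = 1.6429 → τ = 4.07·1.6429·0.98 = 6.5527 lb·ft
gear mesh 26/66 = 0.39394 → τ = 6.5527·0.39394·0.95 = 2.4523 lb·ft
belt 70/38 = 1.8421 → τ = 2.4523·1.8421·0.94 = 4.2463 lb·ft
chain 151/42 = 3.5952 → τ = 4.2463·3.5952·0.94 = 14.351 lb·ft

14.4 lb·ft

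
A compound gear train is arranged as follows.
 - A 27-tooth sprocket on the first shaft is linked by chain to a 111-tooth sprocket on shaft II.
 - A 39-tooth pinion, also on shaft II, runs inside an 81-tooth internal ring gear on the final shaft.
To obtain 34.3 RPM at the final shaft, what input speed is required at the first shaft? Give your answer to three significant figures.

Overall ratio R = 4.1111 × 2.0769 = 8.5385.
Required input speed = output speed × R = 34.3 × 8.5385 = 292.87 RPM.

293 RPM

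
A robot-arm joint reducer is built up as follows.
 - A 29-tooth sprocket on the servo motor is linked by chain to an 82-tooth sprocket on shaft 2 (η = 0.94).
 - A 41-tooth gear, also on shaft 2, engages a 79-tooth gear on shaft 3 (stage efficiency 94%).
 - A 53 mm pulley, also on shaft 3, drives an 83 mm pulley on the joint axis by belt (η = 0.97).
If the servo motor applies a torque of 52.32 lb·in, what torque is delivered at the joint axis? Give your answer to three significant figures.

chain 82/29 = 2.8276 → τ = 52.32·2.8276·0.94 = 139.06 lb·in
gear mesh 79/41 = 1.9268 → τ = 139.06·1.9268·0.94 = 251.87 lb·in
belt 83/53 = 1.566 → τ = 251.87·1.566·0.97 = 382.61 lb·in

383 lb·in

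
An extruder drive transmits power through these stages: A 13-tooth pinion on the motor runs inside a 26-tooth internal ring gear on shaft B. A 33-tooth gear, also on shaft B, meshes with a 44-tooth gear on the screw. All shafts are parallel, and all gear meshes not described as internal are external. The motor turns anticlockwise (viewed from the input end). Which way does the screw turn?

clockwise

the motor → shaft B: internal mesh, same direction → CCW.
shaft B → the screw: external mesh, 1 reversal → CW.
1 reversal in total — an odd number — so the screw turns opposite to the motor.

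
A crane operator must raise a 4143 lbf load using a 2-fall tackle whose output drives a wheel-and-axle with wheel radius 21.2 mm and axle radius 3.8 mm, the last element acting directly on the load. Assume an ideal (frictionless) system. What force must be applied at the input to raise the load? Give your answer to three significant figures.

Block-and-tackle MA = number of supporting rope parts = 2.
Wheel-and-axle MA = R/r = 21.2/3.8 = 5.5789.
Combined ideal MA = 2 × 5.5789 = 11.158.
Effort = load / MA = 4143 / 11.158 = 371.31 lbf.

371 lbf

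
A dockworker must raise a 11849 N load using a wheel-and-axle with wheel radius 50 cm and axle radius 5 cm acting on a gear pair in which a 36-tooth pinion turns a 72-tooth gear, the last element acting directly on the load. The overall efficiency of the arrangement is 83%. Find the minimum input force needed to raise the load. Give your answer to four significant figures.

Wheel-and-axle MA = R/r = 50/5 = 10.
Gear pair MA = 72/36 = 2.
Combined ideal MA = 10 × 2 = 20.
Actual MA = 20 × 0.83 = 16.6.
Effort = load / actual MA = 11849 / 16.6 = 713.8 N.

713.8 N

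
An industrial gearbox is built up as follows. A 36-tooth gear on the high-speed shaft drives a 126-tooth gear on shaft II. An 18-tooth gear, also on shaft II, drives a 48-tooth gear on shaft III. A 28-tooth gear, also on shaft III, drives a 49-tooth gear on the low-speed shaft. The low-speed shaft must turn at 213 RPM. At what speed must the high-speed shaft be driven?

3479 RPM

Overall ratio R = 3.5 × 2.6667 × 1.75 = 16.333.
Required input speed = output speed × R = 213 × 16.333 = 3479 RPM.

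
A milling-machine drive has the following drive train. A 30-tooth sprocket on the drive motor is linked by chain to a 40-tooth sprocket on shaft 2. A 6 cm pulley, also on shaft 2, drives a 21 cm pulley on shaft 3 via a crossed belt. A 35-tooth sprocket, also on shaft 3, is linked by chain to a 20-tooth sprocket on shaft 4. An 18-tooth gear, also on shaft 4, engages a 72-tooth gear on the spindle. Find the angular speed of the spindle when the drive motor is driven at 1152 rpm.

Chain: ratio = 40/30 = 1.3333, so shaft 2 turns at 1152 / 1.3333 = 864 rpm.
Belt: ratio = 21/6 = 3.5, so shaft 3 turns at 864 / 3.5 = 246.86 rpm.
Chain: ratio = 20/35 = 0.57143, so shaft 4 turns at 246.86 / 0.57143 = 432 rpm.
Gear mesh: ratio = 72/18 = 4, so the spindle turns at 432 / 4 = 108 rpm.

108 rpm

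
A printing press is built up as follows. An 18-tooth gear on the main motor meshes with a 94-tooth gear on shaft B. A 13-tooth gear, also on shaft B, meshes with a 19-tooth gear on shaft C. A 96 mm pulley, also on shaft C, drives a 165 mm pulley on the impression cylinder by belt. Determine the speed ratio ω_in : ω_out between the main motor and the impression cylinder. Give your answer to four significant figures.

13.12

Each stage contributes driven/driver: gear mesh 94/18 = 5.2222, gear mesh 19/13 = 1.4615, belt 165/96 = 1.7188.
Overall: 5.2222 × 1.4615 × 1.7188 = 13.118.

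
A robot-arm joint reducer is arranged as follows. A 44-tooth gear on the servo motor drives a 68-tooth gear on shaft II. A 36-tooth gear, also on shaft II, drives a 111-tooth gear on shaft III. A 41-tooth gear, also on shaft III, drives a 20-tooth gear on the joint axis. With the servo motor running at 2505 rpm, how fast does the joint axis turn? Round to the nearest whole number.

1078 rpm

the servo motor → shaft II (gear mesh, 68/44): 2505 ÷ 1.5455 = 1620.9 rpm
shaft II → shaft III (gear mesh, 111/36): 1620.9 ÷ 3.0833 = 525.69 rpm
shaft III → the joint axis (gear mesh, 20/41): 525.69 ÷ 0.4878 = 1077.7 rpm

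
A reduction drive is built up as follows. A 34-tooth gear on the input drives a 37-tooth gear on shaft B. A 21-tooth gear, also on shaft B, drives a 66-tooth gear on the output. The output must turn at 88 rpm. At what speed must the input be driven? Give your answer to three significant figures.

301 rpm

Overall ratio R = 1.0882 × 3.1429 = 3.4202.
Required input speed = output speed × R = 88 × 3.4202 = 300.97 rpm.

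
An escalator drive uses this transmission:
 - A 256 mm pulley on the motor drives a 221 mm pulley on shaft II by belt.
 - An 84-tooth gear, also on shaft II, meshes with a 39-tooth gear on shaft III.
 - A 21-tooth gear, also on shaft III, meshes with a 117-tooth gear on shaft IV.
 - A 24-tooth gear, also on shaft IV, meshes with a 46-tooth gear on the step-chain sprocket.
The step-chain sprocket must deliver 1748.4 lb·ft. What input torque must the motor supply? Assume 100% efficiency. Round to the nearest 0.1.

408.5 lb·ft

Overall ratio R = 0.86328 × 0.46429 × 5.5714 × 1.9167 = 4.2801.
Input torque = output torque / R = 1748.4 / 4.2801 = 408.5 lb·ft.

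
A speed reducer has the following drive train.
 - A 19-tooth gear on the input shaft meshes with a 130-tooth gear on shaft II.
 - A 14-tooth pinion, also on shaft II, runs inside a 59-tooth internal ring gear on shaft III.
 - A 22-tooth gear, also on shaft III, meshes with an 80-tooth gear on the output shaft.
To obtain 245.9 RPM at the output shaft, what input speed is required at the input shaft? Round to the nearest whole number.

25783 RPM

Overall ratio R = 6.8421 × 4.2143 × 3.6364 = 104.85.
Required input speed = output speed × R = 245.9 × 104.85 = 25783 RPM.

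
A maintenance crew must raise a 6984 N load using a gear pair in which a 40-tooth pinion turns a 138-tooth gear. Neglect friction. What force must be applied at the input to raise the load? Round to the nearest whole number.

2024 N

Gear pair MA = 138/40 = 3.45.
Effort = load / MA = 6984 / 3.45 = 2024.3 N.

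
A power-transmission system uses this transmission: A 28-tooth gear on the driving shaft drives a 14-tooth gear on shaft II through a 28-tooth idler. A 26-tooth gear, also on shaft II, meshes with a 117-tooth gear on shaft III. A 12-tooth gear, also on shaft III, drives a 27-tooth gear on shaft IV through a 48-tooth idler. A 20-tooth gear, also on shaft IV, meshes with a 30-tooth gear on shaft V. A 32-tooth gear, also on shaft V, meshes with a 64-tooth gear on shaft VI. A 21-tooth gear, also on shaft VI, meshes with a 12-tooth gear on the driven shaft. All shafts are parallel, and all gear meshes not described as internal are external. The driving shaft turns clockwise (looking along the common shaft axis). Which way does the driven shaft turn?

the driving shaft → shaft II: driver → idler → driven is 2 external meshes, 2 reversals → CW.
shaft II → shaft III: external mesh, 1 reversal → CCW.
shaft III → shaft IV: driver → idler → driven is 2 external meshes, 2 reversals → CCW.
shaft IV → shaft V: external mesh, 1 reversal → CW.
shaft V → shaft VI: external mesh, 1 reversal → CCW.
shaft VI → the driven shaft: external mesh, 1 reversal → CW.
8 reversals in total — an even number — so the driven shaft turns the same way as the driving shaft.

clockwise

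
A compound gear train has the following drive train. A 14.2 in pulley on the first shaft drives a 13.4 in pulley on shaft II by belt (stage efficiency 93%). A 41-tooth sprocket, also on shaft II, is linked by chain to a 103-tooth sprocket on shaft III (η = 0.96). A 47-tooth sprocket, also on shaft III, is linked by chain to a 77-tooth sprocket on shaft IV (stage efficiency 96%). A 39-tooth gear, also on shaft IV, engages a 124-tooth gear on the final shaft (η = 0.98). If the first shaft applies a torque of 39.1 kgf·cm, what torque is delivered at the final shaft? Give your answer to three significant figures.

406 kgf·cm

belt 13.4/14.2 = 0.94366 → τ = 39.1·0.94366·0.93 = 34.314 kgf·cm
chain 103/41 = 2.5122 → τ = 34.314·2.5122·0.96 = 82.756 kgf·cm
chain 77/47 = 1.6383 → τ = 82.756·1.6383·0.96 = 130.16 kgf·cm
gear mesh 124/39 = 3.1795 → τ = 130.16·3.1795·0.98 = 405.55 kgf·cm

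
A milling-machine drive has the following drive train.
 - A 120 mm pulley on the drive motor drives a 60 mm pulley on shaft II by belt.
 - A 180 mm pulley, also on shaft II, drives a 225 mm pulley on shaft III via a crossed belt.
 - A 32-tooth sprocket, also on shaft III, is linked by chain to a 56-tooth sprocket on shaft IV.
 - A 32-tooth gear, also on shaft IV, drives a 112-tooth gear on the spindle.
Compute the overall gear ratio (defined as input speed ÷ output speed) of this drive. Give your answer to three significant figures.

3.83

Each stage contributes driven/driver: belt 60/120 = 0.5, belt 225/180 = 1.25, chain 56/32 = 1.75, gear mesh 112/32 = 3.5.
Overall: 0.5 × 1.25 × 1.75 × 3.5 = 3.8281.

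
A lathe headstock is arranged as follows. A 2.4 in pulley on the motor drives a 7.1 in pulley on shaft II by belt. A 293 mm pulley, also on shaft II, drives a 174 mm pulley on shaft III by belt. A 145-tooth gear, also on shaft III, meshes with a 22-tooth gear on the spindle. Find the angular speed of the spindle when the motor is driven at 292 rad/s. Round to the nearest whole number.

1095 rad/s

Belt: ratio = 7.1/2.4 = 2.9583, so shaft II turns at 292 / 2.9583 = 98.704 rad/s.
Belt: ratio = 174/293 = 0.59386, so shaft III turns at 98.704 / 0.59386 = 166.21 rad/s.
Gear mesh: ratio = 22/145 = 0.15172, so the spindle turns at 166.21 / 0.15172 = 1095.5 rad/s.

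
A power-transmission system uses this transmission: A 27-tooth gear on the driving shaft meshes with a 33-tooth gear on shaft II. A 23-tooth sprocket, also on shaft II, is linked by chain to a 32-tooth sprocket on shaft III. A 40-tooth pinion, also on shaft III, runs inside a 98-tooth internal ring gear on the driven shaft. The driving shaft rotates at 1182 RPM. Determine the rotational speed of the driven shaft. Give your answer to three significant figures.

Gear mesh: ratio = 33/27 = 1.2222, so shaft II turns at 1182 / 1.2222 = 967.09 RPM.
Chain: ratio = 32/23 = 1.3913, so shaft III turns at 967.09 / 1.3913 = 695.1 RPM.
Internal gear: ratio = 98/40 = 2.45, so the driven shaft turns at 695.1 / 2.45 = 283.71 RPM.

284 RPM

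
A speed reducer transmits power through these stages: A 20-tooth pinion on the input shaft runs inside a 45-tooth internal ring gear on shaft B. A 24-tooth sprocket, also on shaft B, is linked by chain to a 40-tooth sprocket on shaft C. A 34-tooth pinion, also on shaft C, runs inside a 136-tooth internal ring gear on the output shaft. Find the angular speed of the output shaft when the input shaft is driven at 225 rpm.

15 rpm

internal gear 45/20 = 2.25 → 225/2.25 = 100 rpm
chain 40/24 = 1.6667 → 100/1.6667 = 60 rpm
internal gear 136/34 = 4 → 60/4 = 15 rpm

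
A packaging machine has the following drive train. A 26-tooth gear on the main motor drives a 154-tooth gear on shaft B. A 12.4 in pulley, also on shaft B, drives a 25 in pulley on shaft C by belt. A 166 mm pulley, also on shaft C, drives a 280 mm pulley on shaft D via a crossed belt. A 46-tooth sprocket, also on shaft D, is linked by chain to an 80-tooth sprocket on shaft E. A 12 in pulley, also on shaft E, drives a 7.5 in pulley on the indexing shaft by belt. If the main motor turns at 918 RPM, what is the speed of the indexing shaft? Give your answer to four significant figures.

41.93 RPM

gear mesh 154/26 = 5.9231 → 918/5.9231 = 154.99 RPM
belt 25/12.4 = 2.0161 → 154.99/2.0161 = 76.874 RPM
belt 280/166 = 1.6867 → 76.874/1.6867 = 45.575 RPM
chain 80/46 = 1.7391 → 45.575/1.7391 = 26.206 RPM
belt 7.5/12 = 0.625 → 26.206/0.625 = 41.929 RPM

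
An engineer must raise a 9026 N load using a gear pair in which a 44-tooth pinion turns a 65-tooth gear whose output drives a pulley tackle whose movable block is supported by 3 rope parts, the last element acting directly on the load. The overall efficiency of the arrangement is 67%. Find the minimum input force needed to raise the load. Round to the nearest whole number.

Gear pair MA = 65/44 = 1.4773.
Block-and-tackle MA = number of supporting rope parts = 3.
Combined ideal MA = 1.4773 × 3 = 4.4318.
Actual MA = 4.4318 × 0.67 = 2.9693.
Effort = load / actual MA = 9026 / 2.9693 = 3039.8 N.

3040 N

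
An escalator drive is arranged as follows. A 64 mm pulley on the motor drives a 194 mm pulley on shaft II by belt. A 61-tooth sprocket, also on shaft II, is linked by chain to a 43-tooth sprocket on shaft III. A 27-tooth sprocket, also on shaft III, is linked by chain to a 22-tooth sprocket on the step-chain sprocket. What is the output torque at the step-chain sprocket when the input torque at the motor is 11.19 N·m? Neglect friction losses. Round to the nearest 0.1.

After the belt (194/64): 11.19 × 3.0312 = 33.92 N·m
After the chain (43/61): 33.92 × 0.70492 = 23.911 N·m
After the chain (22/27): 23.911 × 0.81481 = 19.483 N·m

19.5 N·m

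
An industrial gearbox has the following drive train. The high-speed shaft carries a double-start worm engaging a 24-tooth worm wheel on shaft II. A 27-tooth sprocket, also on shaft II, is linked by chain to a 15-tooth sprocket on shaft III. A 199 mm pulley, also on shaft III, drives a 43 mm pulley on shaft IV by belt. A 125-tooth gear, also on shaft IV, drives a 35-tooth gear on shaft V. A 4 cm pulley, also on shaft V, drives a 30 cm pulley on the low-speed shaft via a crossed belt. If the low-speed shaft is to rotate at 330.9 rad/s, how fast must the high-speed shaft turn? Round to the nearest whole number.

1001 rad/s

Overall ratio R = 12 × 0.55556 × 0.21608 × 0.28 × 7.5 = 3.0251.
Required input speed = output speed × R = 330.9 × 3.0251 = 1001 rad/s.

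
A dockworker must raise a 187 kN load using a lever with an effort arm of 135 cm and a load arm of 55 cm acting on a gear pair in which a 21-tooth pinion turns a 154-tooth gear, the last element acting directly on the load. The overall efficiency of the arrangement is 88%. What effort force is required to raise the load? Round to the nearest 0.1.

Lever MA = effort arm / load arm = 135/55 = 2.4545.
Gear pair MA = 154/21 = 7.3333.
Combined ideal MA = 2.4545 × 7.3333 = 18.
Actual MA = 18 × 0.88 = 15.84.
Effort = load / actual MA = 187 / 15.84 = 11.806 kN.

11.8 kN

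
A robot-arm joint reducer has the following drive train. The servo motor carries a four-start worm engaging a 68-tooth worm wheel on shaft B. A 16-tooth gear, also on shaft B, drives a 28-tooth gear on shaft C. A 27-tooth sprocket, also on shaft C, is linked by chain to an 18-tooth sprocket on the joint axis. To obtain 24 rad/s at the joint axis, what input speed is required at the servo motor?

476 rad/s

Overall ratio R = 17 × 1.75 × 0.66667 = 19.833.
Required input speed = output speed × R = 24 × 19.833 = 476 rad/s.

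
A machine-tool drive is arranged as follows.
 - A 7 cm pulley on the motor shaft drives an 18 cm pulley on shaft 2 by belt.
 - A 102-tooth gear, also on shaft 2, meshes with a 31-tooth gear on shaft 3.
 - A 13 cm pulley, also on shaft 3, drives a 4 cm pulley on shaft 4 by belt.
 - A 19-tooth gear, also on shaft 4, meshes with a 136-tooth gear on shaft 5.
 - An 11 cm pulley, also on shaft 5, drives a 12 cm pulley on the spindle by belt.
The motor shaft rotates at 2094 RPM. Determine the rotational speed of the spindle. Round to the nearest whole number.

1115 RPM

Belt: ratio = 18/7 = 2.5714, so shaft 2 turns at 2094 / 2.5714 = 814.33 RPM.
Gear mesh: ratio = 31/102 = 0.30392, so shaft 3 turns at 814.33 / 0.30392 = 2679.4 RPM.
Belt: ratio = 4/13 = 0.30769, so shaft 4 turns at 2679.4 / 0.30769 = 8708.1 RPM.
Gear mesh: ratio = 136/19 = 7.1579, so shaft 5 turns at 8708.1 / 7.1579 = 1216.6 RPM.
Belt: ratio = 12/11 = 1.0909, so the spindle turns at 1216.6 / 1.0909 = 1115.2 RPM.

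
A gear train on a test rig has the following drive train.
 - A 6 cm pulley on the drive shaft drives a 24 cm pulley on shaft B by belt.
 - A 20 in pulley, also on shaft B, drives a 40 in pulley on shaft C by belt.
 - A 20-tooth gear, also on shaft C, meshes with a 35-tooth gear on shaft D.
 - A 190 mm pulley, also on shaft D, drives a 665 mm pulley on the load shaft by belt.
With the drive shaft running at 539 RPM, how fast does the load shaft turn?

11 RPM

the drive shaft → shaft B (belt, 24/6): 539 ÷ 4 = 134.75 RPM
shaft B → shaft C (belt, 40/20): 134.75 ÷ 2 = 67.375 RPM
shaft C → shaft D (gear mesh, 35/20): 67.375 ÷ 1.75 = 38.5 RPM
shaft D → the load shaft (belt, 665/190): 38.5 ÷ 3.5 = 11 RPM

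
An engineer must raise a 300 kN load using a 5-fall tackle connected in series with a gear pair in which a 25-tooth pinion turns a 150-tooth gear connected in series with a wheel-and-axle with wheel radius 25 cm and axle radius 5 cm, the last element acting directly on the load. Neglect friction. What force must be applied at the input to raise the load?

Block-and-tackle MA = number of supporting rope parts = 5.
Gear pair MA = 150/25 = 6.
Wheel-and-axle MA = R/r = 25/5 = 5.
Combined ideal MA = 5 × 6 × 5 = 150.
Effort = load / MA = 300 / 150 = 2 kN.

2 kN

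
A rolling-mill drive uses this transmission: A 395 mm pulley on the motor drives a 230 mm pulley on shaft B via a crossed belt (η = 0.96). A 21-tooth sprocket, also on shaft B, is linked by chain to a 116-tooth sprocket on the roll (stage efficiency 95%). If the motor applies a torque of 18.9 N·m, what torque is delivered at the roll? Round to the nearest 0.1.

55.4 N·m

Belt: ratio = 230/395 = 0.58228; torque at shaft B = 18.9 × 0.58228 × 0.96 = 10.565 N·m.
Chain: ratio = 116/21 = 5.5238; torque at the roll = 10.565 × 5.5238 × 0.95 = 55.44 N·m.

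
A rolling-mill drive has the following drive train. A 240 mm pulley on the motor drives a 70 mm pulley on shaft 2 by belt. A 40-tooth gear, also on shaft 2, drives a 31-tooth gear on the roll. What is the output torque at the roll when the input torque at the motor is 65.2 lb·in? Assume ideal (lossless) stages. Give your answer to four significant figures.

Belt: ratio = 70/240 = 0.29167; torque at shaft 2 = 65.2 × 0.29167 = 19.017 lb·in.
Gear mesh: ratio = 31/40 = 0.775; torque at the roll = 19.017 × 0.775 = 14.738 lb·in.

14.74 lb·in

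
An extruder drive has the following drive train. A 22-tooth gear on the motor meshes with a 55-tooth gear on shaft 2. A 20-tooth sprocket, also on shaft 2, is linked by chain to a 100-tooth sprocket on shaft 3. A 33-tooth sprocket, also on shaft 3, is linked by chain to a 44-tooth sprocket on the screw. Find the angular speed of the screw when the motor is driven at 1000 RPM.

Gear mesh: ratio = 55/22 = 2.5, so shaft 2 turns at 1000 / 2.5 = 400 RPM.
Chain: ratio = 100/20 = 5, so shaft 3 turns at 400 / 5 = 80 RPM.
Chain: ratio = 44/33 = 1.3333, so the screw turns at 80 / 1.3333 = 60 RPM.

60 RPM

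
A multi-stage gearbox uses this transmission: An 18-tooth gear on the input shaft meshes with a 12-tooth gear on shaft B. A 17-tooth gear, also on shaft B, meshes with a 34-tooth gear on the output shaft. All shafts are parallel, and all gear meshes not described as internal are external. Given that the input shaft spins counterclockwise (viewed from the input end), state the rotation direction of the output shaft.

the input shaft → shaft B: external mesh, 1 reversal → CW.
shaft B → the output shaft: external mesh, 1 reversal → CCW.
2 reversals in total — an even number — so the output shaft turns the same way as the input shaft.

counterclockwise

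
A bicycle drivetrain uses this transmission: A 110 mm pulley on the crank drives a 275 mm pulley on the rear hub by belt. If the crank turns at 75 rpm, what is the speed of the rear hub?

30 rpm

belt 275/110 = 2.5 → 75/2.5 = 30 rpm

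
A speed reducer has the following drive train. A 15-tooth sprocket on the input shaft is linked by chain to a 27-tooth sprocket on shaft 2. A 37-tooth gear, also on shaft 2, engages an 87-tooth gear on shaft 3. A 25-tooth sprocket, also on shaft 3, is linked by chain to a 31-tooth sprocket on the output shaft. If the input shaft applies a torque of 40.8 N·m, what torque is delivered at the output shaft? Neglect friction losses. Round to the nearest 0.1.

214.1 N·m

Chain: ratio = 27/15 = 1.8; torque at shaft 2 = 40.8 × 1.8 = 73.44 N·m.
Gear mesh: ratio = 87/37 = 2.3514; torque at shaft 3 = 73.44 × 2.3514 = 172.68 N·m.
Chain: ratio = 31/25 = 1.24; torque at the output shaft = 172.68 × 1.24 = 214.13 N·m.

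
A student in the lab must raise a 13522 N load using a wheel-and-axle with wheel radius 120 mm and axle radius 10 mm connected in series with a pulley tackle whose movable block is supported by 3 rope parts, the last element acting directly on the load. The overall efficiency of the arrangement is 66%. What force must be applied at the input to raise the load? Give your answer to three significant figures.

569 N

Wheel-and-axle MA = R/r = 120/10 = 12.
Block-and-tackle MA = number of supporting rope parts = 3.
Combined ideal MA = 12 × 3 = 36.
Actual MA = 36 × 0.66 = 23.76.
Effort = load / actual MA = 13522 / 23.76 = 569.11 N.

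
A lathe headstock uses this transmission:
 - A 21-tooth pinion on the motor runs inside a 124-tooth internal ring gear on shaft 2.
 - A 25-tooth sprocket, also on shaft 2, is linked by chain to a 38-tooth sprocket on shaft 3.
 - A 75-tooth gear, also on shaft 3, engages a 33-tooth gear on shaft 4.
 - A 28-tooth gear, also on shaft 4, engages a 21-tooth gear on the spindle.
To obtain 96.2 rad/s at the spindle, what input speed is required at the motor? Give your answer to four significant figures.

Overall ratio R = 5.9048 × 1.52 × 0.44 × 0.75 = 2.9618.
Required input speed = output speed × R = 96.2 × 2.9618 = 284.93 rad/s.

284.9 rad/s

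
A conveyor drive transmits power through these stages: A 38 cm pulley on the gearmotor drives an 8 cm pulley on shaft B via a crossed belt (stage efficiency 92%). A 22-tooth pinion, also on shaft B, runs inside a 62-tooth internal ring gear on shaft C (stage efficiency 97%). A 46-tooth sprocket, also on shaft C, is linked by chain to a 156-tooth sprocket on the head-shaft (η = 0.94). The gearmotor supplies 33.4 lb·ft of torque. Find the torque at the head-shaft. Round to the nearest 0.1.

56.4 lb·ft

Belt: ratio = 8/38 = 0.21053; torque at shaft B = 33.4 × 0.21053 × 0.92 = 6.4691 lb·ft.
Internal gear: ratio = 62/22 = 2.8182; torque at shaft C = 6.4691 × 2.8182 × 0.97 = 17.684 lb·ft.
Chain: ratio = 156/46 = 3.3913; torque at the head-shaft = 17.684 × 3.3913 × 0.94 = 56.374 lb·ft.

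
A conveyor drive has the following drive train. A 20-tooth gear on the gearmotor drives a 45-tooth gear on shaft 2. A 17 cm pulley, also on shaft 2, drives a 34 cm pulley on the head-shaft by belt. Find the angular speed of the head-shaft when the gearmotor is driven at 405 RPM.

Gear mesh: ratio = 45/20 = 2.25, so shaft 2 turns at 405 / 2.25 = 180 RPM.
Belt: ratio = 34/17 = 2, so the head-shaft turns at 180 / 2 = 90 RPM.

90 RPM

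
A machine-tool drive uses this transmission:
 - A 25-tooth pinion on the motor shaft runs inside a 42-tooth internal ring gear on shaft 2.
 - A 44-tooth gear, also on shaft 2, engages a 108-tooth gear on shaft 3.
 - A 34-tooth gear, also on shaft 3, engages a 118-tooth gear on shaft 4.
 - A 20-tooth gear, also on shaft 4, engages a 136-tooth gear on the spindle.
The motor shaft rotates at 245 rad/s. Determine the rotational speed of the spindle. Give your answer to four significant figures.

Internal gear: ratio = 42/25 = 1.68, so shaft 2 turns at 245 / 1.68 = 145.83 rad/s.
Gear mesh: ratio = 108/44 = 2.4545, so shaft 3 turns at 145.83 / 2.4545 = 59.414 rad/s.
Gear mesh: ratio = 118/34 = 3.4706, so shaft 4 turns at 59.414 / 3.4706 = 17.119 rad/s.
Gear mesh: ratio = 136/20 = 6.8, so the spindle turns at 17.119 / 6.8 = 2.5175 rad/s.

2.518 rad/s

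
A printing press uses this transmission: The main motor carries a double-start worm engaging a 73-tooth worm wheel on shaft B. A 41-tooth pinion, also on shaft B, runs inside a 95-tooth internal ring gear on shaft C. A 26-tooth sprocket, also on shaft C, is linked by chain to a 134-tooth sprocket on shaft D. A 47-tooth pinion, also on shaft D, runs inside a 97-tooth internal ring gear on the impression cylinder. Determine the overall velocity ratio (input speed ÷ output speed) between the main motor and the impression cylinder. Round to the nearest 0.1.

899.6

Each stage contributes driven/driver: worm 73/2 = 36.5, internal gear 95/41 = 2.3171, chain 134/26 = 5.1538, internal gear 97/47 = 2.0638.
Overall: 36.5 × 2.3171 × 5.1538 × 2.0638 = 899.58.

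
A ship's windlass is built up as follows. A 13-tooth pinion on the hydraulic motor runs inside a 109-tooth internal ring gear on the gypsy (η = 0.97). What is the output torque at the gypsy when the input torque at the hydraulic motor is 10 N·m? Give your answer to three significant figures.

81.3 N·m

After the internal gear (109/13): 10 × 8.3846 × 0.97 = 81.331 N·m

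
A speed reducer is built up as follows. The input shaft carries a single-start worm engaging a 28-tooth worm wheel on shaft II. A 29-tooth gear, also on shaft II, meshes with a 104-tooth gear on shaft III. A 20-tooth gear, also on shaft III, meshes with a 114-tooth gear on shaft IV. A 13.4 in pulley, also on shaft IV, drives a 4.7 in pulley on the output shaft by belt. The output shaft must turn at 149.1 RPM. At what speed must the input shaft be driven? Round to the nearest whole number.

29932 RPM

Overall ratio R = 28 × 3.5862 × 5.7 × 0.35075 = 200.75.
Required input speed = output speed × R = 149.1 × 200.75 = 29932 RPM.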